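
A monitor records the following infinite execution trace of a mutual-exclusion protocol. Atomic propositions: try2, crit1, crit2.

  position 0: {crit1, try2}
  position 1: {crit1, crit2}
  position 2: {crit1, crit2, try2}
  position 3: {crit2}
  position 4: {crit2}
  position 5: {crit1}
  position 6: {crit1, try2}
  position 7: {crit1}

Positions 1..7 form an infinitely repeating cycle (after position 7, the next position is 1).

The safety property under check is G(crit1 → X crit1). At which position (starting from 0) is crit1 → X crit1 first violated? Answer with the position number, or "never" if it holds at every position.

2

Check crit1 → X crit1 at each position in order: 0 ✓, 1 ✓.
At position 2 the labels are {crit1, crit2, try2} and the next position 3 has {crit2}, so crit1 → X crit1 is false there. This is the first violation.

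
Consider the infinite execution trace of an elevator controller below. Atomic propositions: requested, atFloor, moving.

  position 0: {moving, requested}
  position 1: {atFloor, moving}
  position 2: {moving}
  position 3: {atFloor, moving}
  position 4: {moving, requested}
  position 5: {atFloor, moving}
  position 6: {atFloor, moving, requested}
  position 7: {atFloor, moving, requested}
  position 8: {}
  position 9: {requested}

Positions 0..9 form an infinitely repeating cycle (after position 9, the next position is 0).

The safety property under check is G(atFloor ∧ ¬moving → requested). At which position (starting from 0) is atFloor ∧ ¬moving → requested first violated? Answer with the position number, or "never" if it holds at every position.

atFloor ∧ ¬moving → requested holds at every position 0..9, and those are all the positions the trace ever visits, so the invariant G(atFloor ∧ ¬moving → requested) is never violated.

never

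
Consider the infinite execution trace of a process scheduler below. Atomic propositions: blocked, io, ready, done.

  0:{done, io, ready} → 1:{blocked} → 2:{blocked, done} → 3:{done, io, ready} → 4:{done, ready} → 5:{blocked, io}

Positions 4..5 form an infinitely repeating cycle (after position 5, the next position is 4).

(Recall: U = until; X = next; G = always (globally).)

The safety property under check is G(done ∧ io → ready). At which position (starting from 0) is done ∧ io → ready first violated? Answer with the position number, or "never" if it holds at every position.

done ∧ io → ready holds at every position 0..5, and those are all the positions the trace ever visits, so the invariant G(done ∧ io → ready) is never violated.

never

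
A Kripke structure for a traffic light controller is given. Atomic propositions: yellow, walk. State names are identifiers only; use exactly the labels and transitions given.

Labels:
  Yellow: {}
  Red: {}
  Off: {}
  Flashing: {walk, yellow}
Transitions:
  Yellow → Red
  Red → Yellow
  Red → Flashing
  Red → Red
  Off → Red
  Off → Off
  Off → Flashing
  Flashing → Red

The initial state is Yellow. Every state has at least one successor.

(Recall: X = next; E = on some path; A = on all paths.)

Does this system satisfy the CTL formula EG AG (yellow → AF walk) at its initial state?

States satisfying AG (yellow → AF walk): {Yellow, Red, Off, Flashing}.
States satisfying EG AG (yellow → AF walk): {Yellow, Red, Off, Flashing}.
Yellow ∈ Sat(EG AG (yellow → AF walk)).

Holds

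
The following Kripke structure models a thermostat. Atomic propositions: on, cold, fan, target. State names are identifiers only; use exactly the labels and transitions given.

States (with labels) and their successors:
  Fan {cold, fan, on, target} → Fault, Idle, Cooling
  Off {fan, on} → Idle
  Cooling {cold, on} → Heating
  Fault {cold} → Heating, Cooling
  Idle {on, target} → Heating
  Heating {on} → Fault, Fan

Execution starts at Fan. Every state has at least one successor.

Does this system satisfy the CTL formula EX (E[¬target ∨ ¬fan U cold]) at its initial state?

Yes

States satisfying E[¬target ∨ ¬fan U cold]: {Fan, Off, Cooling, Fault, Idle, Heating}.
States satisfying EX (E[¬target ∨ ¬fan U cold]): {Fan, Off, Cooling, Fault, Idle, Heating}.
Fan ∈ Sat(EX (E[¬target ∨ ¬fan U cold])).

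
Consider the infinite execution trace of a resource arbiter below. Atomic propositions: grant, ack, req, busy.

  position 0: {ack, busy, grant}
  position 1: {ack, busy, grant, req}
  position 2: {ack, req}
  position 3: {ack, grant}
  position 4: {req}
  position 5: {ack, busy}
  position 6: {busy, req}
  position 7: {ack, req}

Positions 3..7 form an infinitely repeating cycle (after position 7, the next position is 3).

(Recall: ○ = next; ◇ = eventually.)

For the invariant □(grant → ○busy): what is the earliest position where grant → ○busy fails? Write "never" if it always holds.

Check grant → ○busy at each position in order: 0 ✓.
At position 1 the labels are {ack, busy, grant, req} and the next position 2 has {ack, req}, so grant → ○busy is false there. This is the first violation.

1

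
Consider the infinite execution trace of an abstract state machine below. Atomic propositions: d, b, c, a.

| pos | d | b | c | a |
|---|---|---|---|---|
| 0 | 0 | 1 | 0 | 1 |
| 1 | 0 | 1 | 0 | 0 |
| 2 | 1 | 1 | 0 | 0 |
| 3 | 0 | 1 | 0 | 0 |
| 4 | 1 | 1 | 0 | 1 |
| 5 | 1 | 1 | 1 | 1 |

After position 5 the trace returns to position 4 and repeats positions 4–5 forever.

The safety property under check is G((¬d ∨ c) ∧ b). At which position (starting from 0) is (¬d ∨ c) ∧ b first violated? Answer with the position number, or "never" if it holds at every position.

Check (¬d ∨ c) ∧ b at each position in order: 0 ✓, 1 ✓.
At position 2 the labels are {b, d}, so (¬d ∨ c) ∧ b is false there. This is the first violation.

2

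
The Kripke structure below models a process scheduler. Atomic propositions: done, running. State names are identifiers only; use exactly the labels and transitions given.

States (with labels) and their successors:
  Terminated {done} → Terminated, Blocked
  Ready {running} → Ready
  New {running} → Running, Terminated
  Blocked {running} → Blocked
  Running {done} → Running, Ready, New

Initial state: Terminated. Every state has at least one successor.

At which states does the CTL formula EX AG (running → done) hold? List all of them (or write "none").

States satisfying AG (running → done): ∅.
States satisfying EX AG (running → done): ∅.

none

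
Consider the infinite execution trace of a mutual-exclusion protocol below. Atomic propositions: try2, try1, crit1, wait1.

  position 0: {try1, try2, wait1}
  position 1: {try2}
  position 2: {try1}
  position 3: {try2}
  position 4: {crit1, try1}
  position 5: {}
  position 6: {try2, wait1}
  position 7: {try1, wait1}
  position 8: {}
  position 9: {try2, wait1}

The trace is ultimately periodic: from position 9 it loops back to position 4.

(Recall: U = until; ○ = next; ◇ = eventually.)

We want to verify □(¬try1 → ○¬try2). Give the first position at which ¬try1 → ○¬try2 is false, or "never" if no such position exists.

Check ¬try1 → ○¬try2 at each position in order: 0 ✓, 1 ✓, 2 ✓, 3 ✓, 4 ✓.
At position 5 the labels are {} and the next position 6 has {try2, wait1}, so ¬try1 → ○¬try2 is false there. This is the first violation.

5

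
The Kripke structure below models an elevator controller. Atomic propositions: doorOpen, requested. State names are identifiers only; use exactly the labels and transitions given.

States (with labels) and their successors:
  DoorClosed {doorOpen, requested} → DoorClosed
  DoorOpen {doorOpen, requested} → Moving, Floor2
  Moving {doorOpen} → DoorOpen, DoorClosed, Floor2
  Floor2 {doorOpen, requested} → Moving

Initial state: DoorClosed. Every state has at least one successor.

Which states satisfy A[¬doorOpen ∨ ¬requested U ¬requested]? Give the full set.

{Moving}

States satisfying ¬doorOpen ∨ ¬requested: {Moving}.
States satisfying ¬requested: {Moving}.
States satisfying A[¬doorOpen ∨ ¬requested U ¬requested]: {Moving}.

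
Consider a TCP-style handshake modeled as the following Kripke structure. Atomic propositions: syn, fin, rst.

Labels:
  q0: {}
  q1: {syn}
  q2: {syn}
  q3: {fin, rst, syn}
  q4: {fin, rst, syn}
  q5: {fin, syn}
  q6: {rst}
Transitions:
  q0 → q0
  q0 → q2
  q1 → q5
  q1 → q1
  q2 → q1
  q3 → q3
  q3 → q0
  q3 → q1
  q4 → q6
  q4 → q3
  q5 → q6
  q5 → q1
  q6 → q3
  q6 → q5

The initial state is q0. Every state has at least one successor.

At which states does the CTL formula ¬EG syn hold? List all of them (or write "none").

{q0, q6}

States satisfying syn: {q1, q2, q3, q4, q5}.
States satisfying EG syn: {q1, q2, q3, q4, q5}.
States satisfying ¬EG syn: {q0, q6}.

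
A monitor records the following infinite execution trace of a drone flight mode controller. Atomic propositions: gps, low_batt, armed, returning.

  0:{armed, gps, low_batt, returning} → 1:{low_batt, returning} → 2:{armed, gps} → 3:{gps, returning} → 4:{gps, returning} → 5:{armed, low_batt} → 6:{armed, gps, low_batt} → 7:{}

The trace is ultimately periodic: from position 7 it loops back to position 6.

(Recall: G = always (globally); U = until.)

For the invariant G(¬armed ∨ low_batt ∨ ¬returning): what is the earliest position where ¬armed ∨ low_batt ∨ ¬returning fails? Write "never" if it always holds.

never

¬armed ∨ low_batt ∨ ¬returning holds at every position 0..7, and those are all the positions the trace ever visits, so the invariant G(¬armed ∨ low_batt ∨ ¬returning) is never violated.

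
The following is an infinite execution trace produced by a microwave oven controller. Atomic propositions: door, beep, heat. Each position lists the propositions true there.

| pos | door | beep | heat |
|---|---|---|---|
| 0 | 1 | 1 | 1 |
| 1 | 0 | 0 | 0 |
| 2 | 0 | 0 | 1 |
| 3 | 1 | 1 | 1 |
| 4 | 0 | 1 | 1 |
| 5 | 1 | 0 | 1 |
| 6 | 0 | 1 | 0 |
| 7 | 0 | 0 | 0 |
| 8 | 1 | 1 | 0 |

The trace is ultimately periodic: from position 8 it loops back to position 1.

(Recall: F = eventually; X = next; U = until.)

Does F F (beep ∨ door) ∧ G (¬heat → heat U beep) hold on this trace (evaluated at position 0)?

F (beep ∨ door) holds at position 0, which is reachable from 0, so F F (beep ∨ door) holds.
¬heat → heat U beep must hold at every position from 0 onward. It fails at position 1, so G (¬heat → heat U beep) is false.
Positions where ¬heat holds: 1, 6, 7, 8.
Check heat U beep at each: 1→fails, 6→ok, 7→fails, 8→ok.
At position 0: F F (beep ∨ door) is true; G (¬heat → heat U beep) is false; so F F (beep ∨ door) ∧ G (¬heat → heat U beep) is false.

Violated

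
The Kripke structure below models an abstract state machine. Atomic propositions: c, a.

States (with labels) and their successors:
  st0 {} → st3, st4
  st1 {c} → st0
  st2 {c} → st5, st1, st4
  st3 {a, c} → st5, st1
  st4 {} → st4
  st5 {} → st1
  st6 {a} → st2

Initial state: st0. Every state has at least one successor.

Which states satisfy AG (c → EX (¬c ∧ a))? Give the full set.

{st4}

States satisfying c → EX (¬c ∧ a): {st0, st4, st5, st6}.
States satisfying AG (c → EX (¬c ∧ a)): {st4}.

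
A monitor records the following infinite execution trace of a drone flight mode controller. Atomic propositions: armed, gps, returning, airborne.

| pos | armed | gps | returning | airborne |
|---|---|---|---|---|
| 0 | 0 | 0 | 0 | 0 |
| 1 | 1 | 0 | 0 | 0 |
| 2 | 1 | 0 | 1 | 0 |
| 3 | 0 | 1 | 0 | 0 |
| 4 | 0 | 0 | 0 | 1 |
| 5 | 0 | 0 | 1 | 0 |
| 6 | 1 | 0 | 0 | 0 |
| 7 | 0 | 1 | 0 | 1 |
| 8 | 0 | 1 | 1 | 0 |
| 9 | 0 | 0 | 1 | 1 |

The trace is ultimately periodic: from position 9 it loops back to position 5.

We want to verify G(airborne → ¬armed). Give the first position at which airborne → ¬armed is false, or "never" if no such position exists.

never

airborne → ¬armed holds at every position 0..9, and those are all the positions the trace ever visits, so the invariant G(airborne → ¬armed) is never violated.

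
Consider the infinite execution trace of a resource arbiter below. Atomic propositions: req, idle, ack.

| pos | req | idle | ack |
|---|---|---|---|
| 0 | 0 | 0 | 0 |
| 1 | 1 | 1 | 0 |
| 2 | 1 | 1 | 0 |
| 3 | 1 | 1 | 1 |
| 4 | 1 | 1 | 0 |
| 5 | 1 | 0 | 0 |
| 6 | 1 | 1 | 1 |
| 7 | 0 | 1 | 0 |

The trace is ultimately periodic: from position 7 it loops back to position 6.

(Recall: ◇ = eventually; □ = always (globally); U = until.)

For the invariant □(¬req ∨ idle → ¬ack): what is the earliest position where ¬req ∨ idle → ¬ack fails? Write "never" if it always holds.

Check ¬req ∨ idle → ¬ack at each position in order: 0 ✓, 1 ✓, 2 ✓.
At position 3 the labels are {ack, idle, req}, so ¬req ∨ idle → ¬ack is false there. This is the first violation.

3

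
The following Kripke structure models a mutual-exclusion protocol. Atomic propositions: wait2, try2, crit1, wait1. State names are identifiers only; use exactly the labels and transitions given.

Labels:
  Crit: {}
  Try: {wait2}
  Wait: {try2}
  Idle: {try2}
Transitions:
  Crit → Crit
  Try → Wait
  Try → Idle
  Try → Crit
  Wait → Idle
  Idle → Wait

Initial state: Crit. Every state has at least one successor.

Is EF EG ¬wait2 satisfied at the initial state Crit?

Yes

States satisfying EG ¬wait2: {Crit, Wait, Idle}.
States satisfying EF EG ¬wait2: {Crit, Try, Wait, Idle}.
Some path from Crit reaches a state where EG ¬wait2 holds.
Crit ∈ Sat(EF EG ¬wait2).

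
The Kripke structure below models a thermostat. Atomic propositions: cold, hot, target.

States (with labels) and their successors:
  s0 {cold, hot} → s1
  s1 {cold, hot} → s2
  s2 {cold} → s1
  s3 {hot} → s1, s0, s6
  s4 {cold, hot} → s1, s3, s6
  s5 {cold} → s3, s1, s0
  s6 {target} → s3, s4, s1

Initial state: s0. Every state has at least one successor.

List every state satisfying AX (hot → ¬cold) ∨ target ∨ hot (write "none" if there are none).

{s0, s1, s3, s4, s6}

States satisfying hot → ¬cold: {s2, s3, s5, s6}.
States satisfying AX (hot → ¬cold): {s1}.
States satisfying target ∨ hot: {s0, s1, s3, s4, s6}.
States satisfying AX (hot → ¬cold) ∨ target ∨ hot: {s0, s1, s3, s4, s6}.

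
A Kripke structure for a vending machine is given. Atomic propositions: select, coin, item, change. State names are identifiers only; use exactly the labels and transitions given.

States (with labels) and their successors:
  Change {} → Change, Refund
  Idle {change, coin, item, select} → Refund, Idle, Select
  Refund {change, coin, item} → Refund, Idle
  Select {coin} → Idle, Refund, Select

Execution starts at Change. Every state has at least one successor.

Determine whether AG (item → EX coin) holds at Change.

Yes

States satisfying item → EX coin: {Change, Idle, Refund, Select}.
States satisfying AG (item → EX coin): {Change, Idle, Refund, Select}.
Every state reachable from Change satisfies item → EX coin.
Change ∈ Sat(AG (item → EX coin)).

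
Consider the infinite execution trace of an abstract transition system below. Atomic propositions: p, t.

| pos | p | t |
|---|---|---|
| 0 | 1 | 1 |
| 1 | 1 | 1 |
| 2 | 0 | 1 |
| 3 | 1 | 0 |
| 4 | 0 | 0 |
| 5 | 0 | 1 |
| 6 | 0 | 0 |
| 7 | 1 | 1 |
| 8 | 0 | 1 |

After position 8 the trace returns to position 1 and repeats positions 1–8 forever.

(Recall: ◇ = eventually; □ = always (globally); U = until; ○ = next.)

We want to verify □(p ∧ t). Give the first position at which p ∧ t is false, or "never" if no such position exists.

2

Check p ∧ t at each position in order: 0 ✓, 1 ✓.
At position 2 the labels are {t}, so p ∧ t is false there. This is the first violation.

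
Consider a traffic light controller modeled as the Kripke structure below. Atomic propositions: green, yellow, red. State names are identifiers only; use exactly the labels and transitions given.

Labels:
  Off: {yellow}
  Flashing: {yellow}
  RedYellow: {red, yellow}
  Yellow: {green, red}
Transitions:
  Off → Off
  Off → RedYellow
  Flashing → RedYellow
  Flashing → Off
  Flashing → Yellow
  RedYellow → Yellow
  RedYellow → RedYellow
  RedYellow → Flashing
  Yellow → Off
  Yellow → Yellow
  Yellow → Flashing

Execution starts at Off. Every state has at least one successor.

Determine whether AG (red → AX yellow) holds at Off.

States satisfying red → AX yellow: {Off, Flashing}.
States satisfying AG (red → AX yellow): ∅.
RedYellow is reachable from Off and violates red → AX yellow, so AG fails at Off.
Off ∉ Sat(AG (red → AX yellow)).

Violated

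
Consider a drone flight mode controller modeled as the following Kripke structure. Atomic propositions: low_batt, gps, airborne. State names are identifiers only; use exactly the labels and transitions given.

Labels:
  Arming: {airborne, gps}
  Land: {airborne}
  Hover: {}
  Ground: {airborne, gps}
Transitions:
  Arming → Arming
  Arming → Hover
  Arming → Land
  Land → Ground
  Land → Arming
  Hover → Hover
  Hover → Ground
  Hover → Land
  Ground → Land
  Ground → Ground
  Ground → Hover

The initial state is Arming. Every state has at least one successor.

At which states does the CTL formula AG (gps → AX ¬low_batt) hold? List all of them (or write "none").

States satisfying gps → AX ¬low_batt: {Arming, Land, Hover, Ground}.
States satisfying AG (gps → AX ¬low_batt): {Arming, Land, Hover, Ground}.

{Arming, Land, Hover, Ground}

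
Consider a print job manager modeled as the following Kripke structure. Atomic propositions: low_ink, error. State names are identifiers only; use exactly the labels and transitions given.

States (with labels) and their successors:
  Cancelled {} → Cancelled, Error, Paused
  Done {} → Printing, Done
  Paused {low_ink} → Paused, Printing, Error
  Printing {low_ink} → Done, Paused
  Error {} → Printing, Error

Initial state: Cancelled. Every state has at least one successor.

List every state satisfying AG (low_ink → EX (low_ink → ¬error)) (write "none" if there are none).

{Cancelled, Done, Paused, Printing, Error}

States satisfying low_ink → EX (low_ink → ¬error): {Cancelled, Done, Paused, Printing, Error}.
States satisfying AG (low_ink → EX (low_ink → ¬error)): {Cancelled, Done, Paused, Printing, Error}.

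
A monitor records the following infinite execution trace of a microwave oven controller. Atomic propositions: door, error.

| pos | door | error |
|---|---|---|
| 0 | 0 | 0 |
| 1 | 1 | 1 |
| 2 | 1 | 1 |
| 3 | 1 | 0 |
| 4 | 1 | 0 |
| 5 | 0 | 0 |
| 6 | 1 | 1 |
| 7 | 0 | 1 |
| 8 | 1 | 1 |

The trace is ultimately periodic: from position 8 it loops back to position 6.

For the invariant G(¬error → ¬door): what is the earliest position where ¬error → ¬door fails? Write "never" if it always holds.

Check ¬error → ¬door at each position in order: 0 ✓, 1 ✓, 2 ✓.
At position 3 the labels are {door}, so ¬error → ¬door is false there. This is the first violation.

3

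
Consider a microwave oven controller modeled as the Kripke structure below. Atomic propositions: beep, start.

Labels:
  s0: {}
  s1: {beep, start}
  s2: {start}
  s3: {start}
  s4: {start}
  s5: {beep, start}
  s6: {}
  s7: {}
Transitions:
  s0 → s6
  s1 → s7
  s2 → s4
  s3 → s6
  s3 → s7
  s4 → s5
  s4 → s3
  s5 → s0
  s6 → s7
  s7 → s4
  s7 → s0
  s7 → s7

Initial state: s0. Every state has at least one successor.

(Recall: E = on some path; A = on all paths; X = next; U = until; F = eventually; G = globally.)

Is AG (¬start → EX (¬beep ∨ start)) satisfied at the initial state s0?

States satisfying ¬start → EX (¬beep ∨ start): {s0, s1, s2, s3, s4, s5, s6, s7}.
States satisfying AG (¬start → EX (¬beep ∨ start)): {s0, s1, s2, s3, s4, s5, s6, s7}.
Every state reachable from s0 satisfies ¬start → EX (¬beep ∨ start).
s0 ∈ Sat(AG (¬start → EX (¬beep ∨ start))).

Holds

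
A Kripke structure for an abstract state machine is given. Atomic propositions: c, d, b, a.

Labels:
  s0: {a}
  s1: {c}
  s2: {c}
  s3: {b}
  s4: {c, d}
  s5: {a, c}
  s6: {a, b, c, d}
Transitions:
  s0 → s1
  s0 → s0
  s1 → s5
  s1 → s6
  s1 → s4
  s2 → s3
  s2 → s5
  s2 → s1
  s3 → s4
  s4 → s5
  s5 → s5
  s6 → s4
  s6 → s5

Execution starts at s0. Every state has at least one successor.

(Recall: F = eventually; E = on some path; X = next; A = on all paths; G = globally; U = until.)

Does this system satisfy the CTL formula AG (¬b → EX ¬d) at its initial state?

Holds

States satisfying ¬b → EX ¬d: {s0, s1, s2, s3, s4, s5, s6}.
States satisfying AG (¬b → EX ¬d): {s0, s1, s2, s3, s4, s5, s6}.
Every state reachable from s0 satisfies ¬b → EX ¬d.
s0 ∈ Sat(AG (¬b → EX ¬d)).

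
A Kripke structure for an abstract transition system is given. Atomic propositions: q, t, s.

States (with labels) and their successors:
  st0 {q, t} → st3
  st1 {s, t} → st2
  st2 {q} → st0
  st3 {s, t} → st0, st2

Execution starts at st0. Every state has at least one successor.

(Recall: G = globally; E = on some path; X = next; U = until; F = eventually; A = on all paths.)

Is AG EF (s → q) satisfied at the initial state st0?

Holds

States satisfying EF (s → q): {st0, st1, st2, st3}.
States satisfying AG EF (s → q): {st0, st1, st2, st3}.
Every state reachable from st0 satisfies EF (s → q).
st0 ∈ Sat(AG EF (s → q)).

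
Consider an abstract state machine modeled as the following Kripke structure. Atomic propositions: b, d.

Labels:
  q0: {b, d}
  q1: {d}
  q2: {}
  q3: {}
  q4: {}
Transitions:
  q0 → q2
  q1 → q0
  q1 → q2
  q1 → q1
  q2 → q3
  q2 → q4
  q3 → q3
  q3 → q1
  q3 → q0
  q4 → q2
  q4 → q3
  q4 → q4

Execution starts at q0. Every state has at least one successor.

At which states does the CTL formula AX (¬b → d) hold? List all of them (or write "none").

none

States satisfying ¬b → d: {q0, q1}.
States satisfying AX (¬b → d): ∅.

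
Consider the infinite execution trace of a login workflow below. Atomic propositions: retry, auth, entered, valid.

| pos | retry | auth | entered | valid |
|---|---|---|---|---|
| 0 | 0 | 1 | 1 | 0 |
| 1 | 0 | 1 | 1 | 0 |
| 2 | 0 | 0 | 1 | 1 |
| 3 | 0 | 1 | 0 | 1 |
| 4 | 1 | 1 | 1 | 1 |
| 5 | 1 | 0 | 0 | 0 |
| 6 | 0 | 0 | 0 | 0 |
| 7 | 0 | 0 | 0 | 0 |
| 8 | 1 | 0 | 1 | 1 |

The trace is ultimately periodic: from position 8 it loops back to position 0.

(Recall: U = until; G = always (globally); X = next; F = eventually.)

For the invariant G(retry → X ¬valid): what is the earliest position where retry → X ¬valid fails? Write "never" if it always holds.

never

retry → X ¬valid holds at every position 0..8, and those are all the positions the trace ever visits, so the invariant G(retry → X ¬valid) is never violated.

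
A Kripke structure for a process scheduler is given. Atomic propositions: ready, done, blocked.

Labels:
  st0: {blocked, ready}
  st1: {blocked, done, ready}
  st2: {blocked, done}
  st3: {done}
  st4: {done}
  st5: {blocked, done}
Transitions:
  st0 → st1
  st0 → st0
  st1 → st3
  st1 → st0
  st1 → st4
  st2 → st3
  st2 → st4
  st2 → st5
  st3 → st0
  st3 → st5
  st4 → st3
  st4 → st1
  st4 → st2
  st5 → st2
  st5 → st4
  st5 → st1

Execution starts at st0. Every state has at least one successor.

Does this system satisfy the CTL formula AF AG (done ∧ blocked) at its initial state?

States satisfying AG (done ∧ blocked): ∅.
States satisfying AF AG (done ∧ blocked): ∅.
There is a path from st0 along which AG (done ∧ blocked) never holds.
st0 ∉ Sat(AF AG (done ∧ blocked)).

No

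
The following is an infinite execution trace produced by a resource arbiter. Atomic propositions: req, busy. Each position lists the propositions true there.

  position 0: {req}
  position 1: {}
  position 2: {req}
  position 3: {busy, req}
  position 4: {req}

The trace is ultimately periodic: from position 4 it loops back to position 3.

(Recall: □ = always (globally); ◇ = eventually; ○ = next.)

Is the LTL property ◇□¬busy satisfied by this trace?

□¬busy is false at every position 0..4, so it never becomes true and ◇□¬busy fails.

Does not hold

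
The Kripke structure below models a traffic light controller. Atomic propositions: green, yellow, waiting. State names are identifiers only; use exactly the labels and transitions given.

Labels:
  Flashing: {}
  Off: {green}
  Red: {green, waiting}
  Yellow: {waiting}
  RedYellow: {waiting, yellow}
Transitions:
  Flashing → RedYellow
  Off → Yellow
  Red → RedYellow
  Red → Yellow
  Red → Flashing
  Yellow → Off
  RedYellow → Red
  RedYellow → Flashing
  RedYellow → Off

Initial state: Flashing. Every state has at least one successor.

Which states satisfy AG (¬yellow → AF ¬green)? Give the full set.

States satisfying ¬yellow → AF ¬green: {Flashing, Off, Red, Yellow, RedYellow}.
States satisfying AG (¬yellow → AF ¬green): {Flashing, Off, Red, Yellow, RedYellow}.

{Flashing, Off, Red, Yellow, RedYellow}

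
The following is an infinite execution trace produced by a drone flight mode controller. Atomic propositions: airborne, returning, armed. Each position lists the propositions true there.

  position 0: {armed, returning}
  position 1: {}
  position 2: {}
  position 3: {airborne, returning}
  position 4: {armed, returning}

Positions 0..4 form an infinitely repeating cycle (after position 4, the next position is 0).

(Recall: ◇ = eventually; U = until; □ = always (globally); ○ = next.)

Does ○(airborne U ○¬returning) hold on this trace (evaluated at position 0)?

The position after 0 is 1; airborne U ○¬returning is true there.

Satisfied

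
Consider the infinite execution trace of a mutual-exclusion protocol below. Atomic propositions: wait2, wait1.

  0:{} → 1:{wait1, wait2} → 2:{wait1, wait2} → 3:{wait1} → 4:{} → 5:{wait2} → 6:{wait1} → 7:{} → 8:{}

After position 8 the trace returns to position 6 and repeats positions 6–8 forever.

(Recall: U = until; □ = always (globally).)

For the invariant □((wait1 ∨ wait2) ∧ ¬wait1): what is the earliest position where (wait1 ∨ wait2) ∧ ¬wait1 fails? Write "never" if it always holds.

At position 0 the labels are {}, so (wait1 ∨ wait2) ∧ ¬wait1 is false there. This is the first violation.

0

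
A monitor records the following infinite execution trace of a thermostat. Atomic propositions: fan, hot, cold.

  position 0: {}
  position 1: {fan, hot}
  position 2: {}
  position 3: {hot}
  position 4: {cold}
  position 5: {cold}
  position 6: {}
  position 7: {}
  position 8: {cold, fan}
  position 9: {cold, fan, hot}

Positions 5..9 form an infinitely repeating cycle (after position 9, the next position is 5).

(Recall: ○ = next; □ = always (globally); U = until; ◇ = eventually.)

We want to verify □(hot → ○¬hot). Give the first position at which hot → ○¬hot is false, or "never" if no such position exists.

never

hot → ○¬hot holds at every position 0..9, and those are all the positions the trace ever visits, so the invariant □(hot → ○¬hot) is never violated.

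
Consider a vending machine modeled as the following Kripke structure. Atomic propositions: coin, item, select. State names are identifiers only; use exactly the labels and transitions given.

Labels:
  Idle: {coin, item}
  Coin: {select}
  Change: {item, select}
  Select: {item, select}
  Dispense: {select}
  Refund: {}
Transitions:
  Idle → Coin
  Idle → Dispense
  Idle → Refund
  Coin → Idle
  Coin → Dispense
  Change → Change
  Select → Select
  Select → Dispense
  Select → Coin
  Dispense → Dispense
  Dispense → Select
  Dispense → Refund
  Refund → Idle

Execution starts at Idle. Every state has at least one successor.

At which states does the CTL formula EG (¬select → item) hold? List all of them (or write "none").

{Idle, Coin, Change, Select, Dispense}

States satisfying ¬select → item: {Idle, Coin, Change, Select, Dispense}.
States satisfying EG (¬select → item): {Idle, Coin, Change, Select, Dispense}.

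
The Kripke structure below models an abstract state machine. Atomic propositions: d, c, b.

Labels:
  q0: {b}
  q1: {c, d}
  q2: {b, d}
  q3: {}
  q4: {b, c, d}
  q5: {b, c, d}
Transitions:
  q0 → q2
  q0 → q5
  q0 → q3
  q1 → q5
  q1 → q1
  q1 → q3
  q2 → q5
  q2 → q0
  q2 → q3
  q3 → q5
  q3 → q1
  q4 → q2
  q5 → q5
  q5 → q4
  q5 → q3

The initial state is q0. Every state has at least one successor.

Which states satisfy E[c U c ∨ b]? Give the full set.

{q0, q1, q2, q4, q5}

States satisfying c: {q1, q4, q5}.
States satisfying c ∨ b: {q0, q1, q2, q4, q5}.
States satisfying E[c U c ∨ b]: {q0, q1, q2, q4, q5}.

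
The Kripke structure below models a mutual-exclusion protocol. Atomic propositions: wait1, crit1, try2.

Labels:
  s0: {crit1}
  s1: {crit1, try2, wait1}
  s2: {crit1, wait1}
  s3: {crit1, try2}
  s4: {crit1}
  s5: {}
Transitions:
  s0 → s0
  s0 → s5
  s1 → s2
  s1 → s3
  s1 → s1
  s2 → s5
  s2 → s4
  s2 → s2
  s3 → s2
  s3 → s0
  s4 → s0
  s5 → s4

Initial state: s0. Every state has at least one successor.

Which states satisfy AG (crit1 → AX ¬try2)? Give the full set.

{s0, s2, s3, s4, s5}

States satisfying crit1 → AX ¬try2: {s0, s2, s3, s4, s5}.
States satisfying AG (crit1 → AX ¬try2): {s0, s2, s3, s4, s5}.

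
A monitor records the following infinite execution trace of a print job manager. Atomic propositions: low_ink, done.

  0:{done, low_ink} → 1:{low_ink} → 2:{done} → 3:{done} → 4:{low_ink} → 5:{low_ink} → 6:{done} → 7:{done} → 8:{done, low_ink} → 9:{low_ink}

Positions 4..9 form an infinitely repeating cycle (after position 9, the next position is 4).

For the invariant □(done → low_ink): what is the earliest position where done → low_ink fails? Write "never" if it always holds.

Check done → low_ink at each position in order: 0 ✓, 1 ✓.
At position 2 the labels are {done}, so done → low_ink is false there. This is the first violation.

2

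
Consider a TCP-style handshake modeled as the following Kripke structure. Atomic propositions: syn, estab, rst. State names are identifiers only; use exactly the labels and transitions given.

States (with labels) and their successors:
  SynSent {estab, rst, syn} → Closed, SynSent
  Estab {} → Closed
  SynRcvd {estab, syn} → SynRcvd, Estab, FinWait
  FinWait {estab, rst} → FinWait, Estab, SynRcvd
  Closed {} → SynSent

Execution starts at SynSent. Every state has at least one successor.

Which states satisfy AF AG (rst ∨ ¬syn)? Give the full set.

States satisfying AG (rst ∨ ¬syn): {SynSent, Estab, Closed}.
States satisfying AF AG (rst ∨ ¬syn): {SynSent, Estab, Closed}.

{SynSent, Estab, Closed}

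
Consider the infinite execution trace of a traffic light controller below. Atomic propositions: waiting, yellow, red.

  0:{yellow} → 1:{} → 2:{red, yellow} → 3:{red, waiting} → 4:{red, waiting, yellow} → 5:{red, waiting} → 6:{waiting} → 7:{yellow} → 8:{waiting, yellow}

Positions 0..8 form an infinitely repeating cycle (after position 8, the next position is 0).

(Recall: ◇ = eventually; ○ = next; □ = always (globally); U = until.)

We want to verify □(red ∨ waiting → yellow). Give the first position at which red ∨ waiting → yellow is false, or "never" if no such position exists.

Check red ∨ waiting → yellow at each position in order: 0 ✓, 1 ✓, 2 ✓.
At position 3 the labels are {red, waiting}, so red ∨ waiting → yellow is false there. This is the first violation.

3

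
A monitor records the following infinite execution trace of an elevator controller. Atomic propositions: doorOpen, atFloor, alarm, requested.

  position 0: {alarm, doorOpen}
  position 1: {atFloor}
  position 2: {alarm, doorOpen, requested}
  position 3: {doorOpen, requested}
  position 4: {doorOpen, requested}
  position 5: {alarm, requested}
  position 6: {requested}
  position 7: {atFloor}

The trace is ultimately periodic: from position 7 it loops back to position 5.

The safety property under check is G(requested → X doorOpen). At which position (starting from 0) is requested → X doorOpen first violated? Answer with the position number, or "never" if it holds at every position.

4

Check requested → X doorOpen at each position in order: 0 ✓, 1 ✓, 2 ✓, 3 ✓.
At position 4 the labels are {doorOpen, requested} and the next position 5 has {alarm, requested}, so requested → X doorOpen is false there. This is the first violation.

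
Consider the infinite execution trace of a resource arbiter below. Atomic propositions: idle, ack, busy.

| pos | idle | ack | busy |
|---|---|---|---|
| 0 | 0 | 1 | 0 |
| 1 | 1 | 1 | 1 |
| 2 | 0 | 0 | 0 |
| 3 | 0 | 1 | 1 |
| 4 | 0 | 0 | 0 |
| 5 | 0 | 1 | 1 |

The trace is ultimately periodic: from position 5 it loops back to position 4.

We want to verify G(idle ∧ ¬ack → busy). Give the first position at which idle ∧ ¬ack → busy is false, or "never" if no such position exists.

never

idle ∧ ¬ack → busy holds at every position 0..5, and those are all the positions the trace ever visits, so the invariant G(idle ∧ ¬ack → busy) is never violated.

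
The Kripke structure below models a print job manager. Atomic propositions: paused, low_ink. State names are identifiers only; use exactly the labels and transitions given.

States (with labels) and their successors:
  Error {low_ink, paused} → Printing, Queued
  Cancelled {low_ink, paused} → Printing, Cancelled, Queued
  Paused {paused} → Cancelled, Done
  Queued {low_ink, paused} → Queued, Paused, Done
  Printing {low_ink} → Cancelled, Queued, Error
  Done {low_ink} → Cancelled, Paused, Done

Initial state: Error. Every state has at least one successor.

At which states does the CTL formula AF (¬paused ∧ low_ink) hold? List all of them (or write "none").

{Printing, Done}

States satisfying ¬paused ∧ low_ink: {Printing, Done}.
States satisfying AF (¬paused ∧ low_ink): {Printing, Done}.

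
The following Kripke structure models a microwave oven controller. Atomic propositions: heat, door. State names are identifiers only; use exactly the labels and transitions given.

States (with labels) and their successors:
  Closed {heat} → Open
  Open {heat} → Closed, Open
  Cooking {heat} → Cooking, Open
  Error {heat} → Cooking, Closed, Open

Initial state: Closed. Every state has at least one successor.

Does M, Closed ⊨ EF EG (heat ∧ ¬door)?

States satisfying EG (heat ∧ ¬door): {Closed, Open, Cooking, Error}.
States satisfying EF EG (heat ∧ ¬door): {Closed, Open, Cooking, Error}.
Some path from Closed reaches a state where EG (heat ∧ ¬door) holds.
Closed ∈ Sat(EF EG (heat ∧ ¬door)).

Satisfied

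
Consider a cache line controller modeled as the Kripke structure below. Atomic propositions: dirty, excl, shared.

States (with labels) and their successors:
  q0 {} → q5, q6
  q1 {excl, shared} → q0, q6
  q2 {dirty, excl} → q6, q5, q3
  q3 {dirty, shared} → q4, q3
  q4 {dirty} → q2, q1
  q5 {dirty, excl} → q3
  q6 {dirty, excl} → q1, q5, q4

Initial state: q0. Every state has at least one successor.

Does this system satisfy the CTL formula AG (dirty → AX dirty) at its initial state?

No

States satisfying dirty → AX dirty: {q0, q1, q2, q3, q5}.
States satisfying AG (dirty → AX dirty): ∅.
q4 is reachable from q0 and violates dirty → AX dirty, so AG fails at q0.
q0 ∉ Sat(AG (dirty → AX dirty)).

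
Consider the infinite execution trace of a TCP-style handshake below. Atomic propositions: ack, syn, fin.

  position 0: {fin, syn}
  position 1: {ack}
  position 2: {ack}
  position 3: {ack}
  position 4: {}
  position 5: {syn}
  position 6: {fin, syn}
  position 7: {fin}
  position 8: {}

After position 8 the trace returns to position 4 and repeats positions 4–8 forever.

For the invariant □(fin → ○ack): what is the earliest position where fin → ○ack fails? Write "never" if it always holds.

Check fin → ○ack at each position in order: 0 ✓, 1 ✓, 2 ✓, 3 ✓, 4 ✓, 5 ✓.
At position 6 the labels are {fin, syn} and the next position 7 has {fin}, so fin → ○ack is false there. This is the first violation.

6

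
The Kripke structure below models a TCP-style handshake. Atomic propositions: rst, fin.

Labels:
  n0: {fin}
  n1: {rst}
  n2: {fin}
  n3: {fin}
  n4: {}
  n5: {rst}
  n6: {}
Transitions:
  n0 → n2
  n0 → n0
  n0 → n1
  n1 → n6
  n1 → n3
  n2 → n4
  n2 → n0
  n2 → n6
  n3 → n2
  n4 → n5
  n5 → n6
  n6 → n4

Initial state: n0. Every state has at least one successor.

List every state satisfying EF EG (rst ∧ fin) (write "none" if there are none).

States satisfying EG (rst ∧ fin): ∅.
States satisfying EF EG (rst ∧ fin): ∅.

none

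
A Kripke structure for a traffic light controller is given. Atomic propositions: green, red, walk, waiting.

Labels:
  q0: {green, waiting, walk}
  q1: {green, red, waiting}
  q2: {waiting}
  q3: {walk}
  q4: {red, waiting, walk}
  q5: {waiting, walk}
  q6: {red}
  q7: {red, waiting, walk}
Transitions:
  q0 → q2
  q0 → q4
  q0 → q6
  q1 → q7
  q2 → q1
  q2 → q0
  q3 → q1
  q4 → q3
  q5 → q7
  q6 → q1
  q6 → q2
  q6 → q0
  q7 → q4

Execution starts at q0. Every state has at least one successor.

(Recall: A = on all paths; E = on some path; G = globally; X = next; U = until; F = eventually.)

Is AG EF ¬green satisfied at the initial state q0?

States satisfying EF ¬green: {q0, q1, q2, q3, q4, q5, q6, q7}.
States satisfying AG EF ¬green: {q0, q1, q2, q3, q4, q5, q6, q7}.
Every state reachable from q0 satisfies EF ¬green.
q0 ∈ Sat(AG EF ¬green).

Satisfied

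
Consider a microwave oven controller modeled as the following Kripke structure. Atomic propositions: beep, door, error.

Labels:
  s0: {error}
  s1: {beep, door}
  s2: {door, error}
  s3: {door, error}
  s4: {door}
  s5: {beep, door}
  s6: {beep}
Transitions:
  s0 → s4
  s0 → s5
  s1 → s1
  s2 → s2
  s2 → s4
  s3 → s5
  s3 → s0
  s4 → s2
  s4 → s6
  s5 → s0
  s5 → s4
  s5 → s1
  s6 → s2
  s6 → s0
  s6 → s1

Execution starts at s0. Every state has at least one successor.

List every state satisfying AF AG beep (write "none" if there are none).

{s1}

States satisfying AG beep: {s1}.
States satisfying AF AG beep: {s1}.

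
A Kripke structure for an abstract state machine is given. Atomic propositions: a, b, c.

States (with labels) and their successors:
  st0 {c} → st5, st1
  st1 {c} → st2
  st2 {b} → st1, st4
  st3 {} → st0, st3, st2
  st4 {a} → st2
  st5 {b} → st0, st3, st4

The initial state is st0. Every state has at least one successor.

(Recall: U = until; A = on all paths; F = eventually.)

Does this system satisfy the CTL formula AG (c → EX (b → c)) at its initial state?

States satisfying c → EX (b → c): {st0, st2, st3, st4, st5}.
States satisfying AG (c → EX (b → c)): ∅.
st1 is reachable from st0 and violates c → EX (b → c), so AG fails at st0.
st0 ∉ Sat(AG (c → EX (b → c))).

Does not hold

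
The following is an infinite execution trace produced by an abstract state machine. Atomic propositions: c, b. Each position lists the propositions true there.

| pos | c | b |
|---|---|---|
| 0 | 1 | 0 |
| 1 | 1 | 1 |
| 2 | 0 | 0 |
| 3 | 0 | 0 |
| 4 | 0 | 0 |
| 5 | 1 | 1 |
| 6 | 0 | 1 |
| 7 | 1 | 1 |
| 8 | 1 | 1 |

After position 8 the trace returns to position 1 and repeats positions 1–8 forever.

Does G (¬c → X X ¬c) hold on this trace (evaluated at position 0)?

Violated

¬c → X X ¬c must hold at every position from 0 onward. It fails at position 3, so G (¬c → X X ¬c) is false.
Positions where ¬c holds: 2, 3, 4, 6.
Check X X ¬c at each: 2→ok, 3→fails, 4→ok, 6→fails.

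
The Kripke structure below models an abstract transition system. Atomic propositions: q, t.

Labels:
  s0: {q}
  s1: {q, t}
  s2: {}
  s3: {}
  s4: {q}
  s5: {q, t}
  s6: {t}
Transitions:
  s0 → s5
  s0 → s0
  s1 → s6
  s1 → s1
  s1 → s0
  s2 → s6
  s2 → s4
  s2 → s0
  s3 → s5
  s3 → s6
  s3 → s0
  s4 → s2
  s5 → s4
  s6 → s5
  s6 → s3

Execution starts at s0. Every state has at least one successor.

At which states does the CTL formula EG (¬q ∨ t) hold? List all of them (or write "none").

States satisfying ¬q ∨ t: {s1, s2, s3, s5, s6}.
States satisfying EG (¬q ∨ t): {s1, s2, s3, s6}.

{s1, s2, s3, s6}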